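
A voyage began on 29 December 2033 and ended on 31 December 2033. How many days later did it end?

2

Within December 2033: 31 − 29 = 2 days.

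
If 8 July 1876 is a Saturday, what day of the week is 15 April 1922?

Saturday

From July 8, 1876 to July 8, 1921: 45 years, of which 10 contain a Feb 29 — 35×365 + 10×366 = 16435 days.
(1900 is not a leap year (divisible by 100 but not 400).)
July 1921: 31 − 8 = 23 days remain.
Then August (31), September (30), October (31), November (30), December (31), January (31), February 1922 (28), March (31): 31 + 30 + 31 + 30 + 31 + 31 + 28 + 31 = 243 days.
April 1–15, 1922: 15 days.
Residual: 281 days.
Total: 16716 days.
16716 is a multiple of 7, so 15 April 1922 falls on the same weekday: Saturday.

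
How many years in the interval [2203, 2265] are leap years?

16

Years divisible by 4: 2204, 2208, …, 2264 — 16 in all.
No century exceptions apply. Count: 16.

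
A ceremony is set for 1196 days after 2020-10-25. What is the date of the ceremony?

2024-02-03

Count 1196 days after October 25, 2020:
Day-of-year of October 25, 2020: 299.
Day-of-year of February 3, 2024: 34.
2020 has 366 days, so 366 − 299 = 67 days remain in 2020.
Full years: 2021: 365; 2022: 365; 2023: 365. Sum = 1095.
Total: 67 + 1095 + 34 = 1196 days.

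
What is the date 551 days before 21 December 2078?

18 June 2077

Count 551 days before December 21, 2078:
June 2077: 30 − 18 = 12 days remain.
Then 17 full months totalling 518 days.
December 1–21, 2078: 21 days.
Total: 12 + 518 + 21 = 551 days.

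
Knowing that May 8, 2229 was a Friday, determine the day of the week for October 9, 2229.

May 2229: 31 − 8 = 23 days remain.
Then June (30), July (31), August (31), September (30): 30 + 31 + 31 + 30 = 122 days.
October 1–9, 2229: 9 days.
Total: 23 + 122 + 9 = 154 days.
154 is a multiple of 7, so October 9, 2229 falls on the same weekday: Friday.

Friday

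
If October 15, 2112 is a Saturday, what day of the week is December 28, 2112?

October 2112: 31 − 15 = 16 days remain.
Then November (30): 30 days.
December 1–28, 2112: 28 days.
Total: 16 + 30 + 28 = 74 days.
74 mod 7 = 4, so 4 days after Saturday is Wednesday.

Wednesday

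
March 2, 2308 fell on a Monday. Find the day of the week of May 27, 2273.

Count forward from the earlier date (May 27, 2273) to the later (March 2, 2308):
From May 27, 2273 to May 27, 2307: 34 years, of which 7 contain a Feb 29 — 27×365 + 7×366 = 12417 days.
(2300 is not a leap year (divisible by 100 but not 400).)
May 2307: 31 − 27 = 4 days remain.
Then 9 full months totalling 274 days.
March 1–2, 2308: 2 days.
Residual: 280 days.
Total: 12697 days.
12697 mod 7 = 6, so 6 days before Monday is Tuesday.

Tuesday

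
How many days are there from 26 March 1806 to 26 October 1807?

March 26, 1806 → March 26, 1807: 365 days.
March 1807: 31 − 26 = 5 days remain.
Then April (30), May (31), June (30), July (31), August (31), September (30): 30 + 31 + 30 + 31 + 31 + 30 = 183 days.
October 1–26, 1807: 26 days.
Residual: 214 days.
Total: 579 days.

579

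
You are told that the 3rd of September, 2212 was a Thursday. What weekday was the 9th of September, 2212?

Wednesday

Within September 2212: 9 − 3 = 6 days.
6 mod 7 = 6, so 6 days after Thursday is Wednesday.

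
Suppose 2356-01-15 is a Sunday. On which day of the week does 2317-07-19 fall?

Thursday

Count forward from the earlier date (July 19, 2317) to the later (January 15, 2356):
From July 19, 2317 to July 19, 2355: 38 years, of which 9 contain a Feb 29 — 29×365 + 9×366 = 13879 days.
July 2355: 31 − 19 = 12 days remain.
Then August (31), September (30), October (31), November (30), December (31): 31 + 30 + 31 + 30 + 31 = 153 days.
January 1–15, 2356: 15 days.
Residual: 180 days.
Total: 14059 days.
14059 mod 7 = 3, so 3 days before Sunday is Thursday.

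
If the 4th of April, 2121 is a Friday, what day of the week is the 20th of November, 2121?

April 2121: 30 − 4 = 26 days remain.
Then May (31), June (30), July (31), August (31), September (30), October (31): 31 + 30 + 31 + 31 + 30 + 31 = 184 days.
November 1–20, 2121: 20 days.
Total: 26 + 184 + 20 = 230 days.
230 mod 7 = 6, so 6 days after Friday is Thursday.

Thursday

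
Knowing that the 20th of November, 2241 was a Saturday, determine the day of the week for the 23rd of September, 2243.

Saturday

November 2241: 30 − 20 = 10 days remain.
Then 21 full months totalling 639 days.
September 1–23, 2243: 23 days.
Total: 10 + 639 + 23 = 672 days.
672 is a multiple of 7, so the 23rd of September, 2243 falls on the same weekday: Saturday.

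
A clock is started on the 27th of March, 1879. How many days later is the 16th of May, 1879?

50

March 1879: 31 − 27 = 4 days remain.
Then April (30): 30 days.
May 1–16, 1879: 16 days.
Total: 4 + 30 + 16 = 50 days.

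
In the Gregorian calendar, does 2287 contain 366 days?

2287 is not a leap year.

No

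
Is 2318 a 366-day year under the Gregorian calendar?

No

2318 is not a leap year.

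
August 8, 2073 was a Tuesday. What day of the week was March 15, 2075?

Friday

August 2073: 31 − 8 = 23 days remain.
Then 18 full months totalling 546 days.
March 1–15, 2075: 15 days.
Total: 23 + 546 + 15 = 584 days.
584 mod 7 = 3, so 3 days after Tuesday is Friday.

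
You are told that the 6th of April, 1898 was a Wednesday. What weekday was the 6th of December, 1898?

Tuesday

April 1898: 30 − 6 = 24 days remain.
Then May (31), June (30), July (31), August (31), September (30), October (31), November (30): 31 + 30 + 31 + 31 + 30 + 31 + 30 = 214 days.
December 1–6, 1898: 6 days.
Total: 24 + 214 + 6 = 244 days.
244 mod 7 = 6, so 6 days after Wednesday is Tuesday.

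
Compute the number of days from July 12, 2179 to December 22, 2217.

Day-of-year of July 12, 2179: 193.
Day-of-year of December 22, 2217: 356.
2179 has 365 days, so 365 − 193 = 172 days remain in 2179.
Full years 2180–2216: 28 common + 9 leap = 28×365 + 9×366 = 13514 days.
Total: 172 + 13514 + 356 = 14042 days.

14042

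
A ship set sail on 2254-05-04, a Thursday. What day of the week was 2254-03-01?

Count forward from the earlier date (March 1, 2254) to the later (May 4, 2254):
March 2254: 31 − 1 = 30 days remain.
Then April (30): 30 days.
May 1–4, 2254: 4 days.
Total: 30 + 30 + 4 = 64 days.
64 mod 7 = 1, so 1 day before Thursday is Wednesday.

Wednesday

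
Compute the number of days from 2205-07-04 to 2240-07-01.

From July 4, 2205 to July 4, 2239: 34 years, of which 8 contain a Feb 29 — 26×365 + 8×366 = 12418 days.
July 2239: 31 − 4 = 27 days remain.
Then 11 full months totalling 335 days.
July 1, 2240: 1 day.
Residual: 363 days.
Total: 12781 days.

12781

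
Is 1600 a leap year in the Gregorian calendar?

Yes

1600 is a leap year (divisible by 400).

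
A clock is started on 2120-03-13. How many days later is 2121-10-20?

586

March 2120: 31 − 13 = 18 days remain.
Then 18 full months totalling 548 days.
October 1–20, 2121: 20 days.
Total: 18 + 548 + 20 = 586 days.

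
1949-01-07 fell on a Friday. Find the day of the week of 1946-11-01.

Friday

Count forward from the earlier date (November 1, 1946) to the later (January 7, 1949):
Day-of-year of November 1, 1946: 305.
Day-of-year of January 7, 1949: 7.
1946 has 365 days, so 365 − 305 = 60 days remain in 1946.
Full years: 1947: 365; 1948: 366. Sum = 731.
Total: 60 + 731 + 7 = 798 days.
798 is a multiple of 7, so 1946-11-01 falls on the same weekday: Friday.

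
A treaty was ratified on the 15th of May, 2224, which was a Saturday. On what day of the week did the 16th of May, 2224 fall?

Sunday

Within May 2224: 16 − 15 = 1 day.
1 mod 7 = 1, so 1 day after Saturday is Sunday.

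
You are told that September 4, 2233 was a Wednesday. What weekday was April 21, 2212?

Count forward from the earlier date (April 21, 2212) to the later (September 4, 2233):
From April 21, 2212 to April 21, 2233: 21 years, of which 5 contain a Feb 29 — 16×365 + 5×366 = 7670 days.
April 2233: 30 − 21 = 9 days remain.
Then May (31), June (30), July (31), August (31): 31 + 30 + 31 + 31 = 123 days.
September 1–4, 2233: 4 days.
Residual: 136 days.
Total: 7806 days.
7806 mod 7 = 1, so 1 day before Wednesday is Tuesday.

Tuesday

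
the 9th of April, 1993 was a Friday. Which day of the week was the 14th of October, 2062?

Saturday

Day-of-year of April 9, 1993: 99.
Day-of-year of October 14, 2062: 287.
1993 has 365 days, so 365 − 99 = 266 days remain in 1993.
Full years 1994–2061: 51 common + 17 leap = 51×365 + 17×366 = 24837 days.
Total: 266 + 24837 + 287 = 25390 days.
25390 mod 7 = 1, so 1 day after Friday is Saturday.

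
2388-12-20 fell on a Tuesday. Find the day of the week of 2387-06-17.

Count forward from the earlier date (June 17, 2387) to the later (December 20, 2388):
June 17, 2387 → June 17, 2388: 366 days (2388 is a leap year).
June 2388: 30 − 17 = 13 days remain.
Then July (31), August (31), September (30), October (31), November (30): 31 + 31 + 30 + 31 + 30 = 153 days.
December 1–20, 2388: 20 days.
Residual: 186 days.
Total: 552 days.
552 mod 7 = 6, so 6 days before Tuesday is Wednesday.

Wednesday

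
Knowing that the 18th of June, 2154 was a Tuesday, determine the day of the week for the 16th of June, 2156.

Wednesday

Day-of-year of June 18, 2154: 169.
Day-of-year of June 16, 2156: 168.
2154 has 365 days, so 365 − 169 = 196 days remain in 2154.
Full years: 2155: 365. Sum = 365.
Total: 196 + 365 + 168 = 729 days.
729 mod 7 = 1, so 1 day after Tuesday is Wednesday.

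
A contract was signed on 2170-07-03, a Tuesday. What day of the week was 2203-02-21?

Day-of-year of July 3, 2170: 184.
Day-of-year of February 21, 2203: 52.
2170 has 365 days, so 365 − 184 = 181 days remain in 2170.
Full years 2171–2202: 25 common + 7 leap = 25×365 + 7×366 = 11687 days.
Total: 181 + 11687 + 52 = 11920 days.
11920 mod 7 = 6, so 6 days after Tuesday is Monday.

Monday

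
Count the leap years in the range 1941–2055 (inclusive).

28

Years divisible by 4: 1944, 1948, …, 2052 — 28 in all.
2000 is divisible by 400, so still leap.
No century exceptions apply. Count: 28.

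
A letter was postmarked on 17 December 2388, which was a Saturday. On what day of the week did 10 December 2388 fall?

Count forward from the earlier date (December 10, 2388) to the later (December 17, 2388):
Within December 2388: 17 − 10 = 7 days.
7 is a multiple of 7, so 10 December 2388 falls on the same weekday: Saturday.

Saturday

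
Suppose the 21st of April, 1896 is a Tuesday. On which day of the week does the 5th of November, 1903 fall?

From April 21, 1896 to April 21, 1903: 7 years, of which 0 contain a Feb 29 — 7×365 + 0×366 = 2555 days.
(1900 is not a leap year (divisible by 100 but not 400).)
April 1903: 30 − 21 = 9 days remain.
Then May (31), June (30), July (31), August (31), September (30), October (31): 31 + 30 + 31 + 31 + 30 + 31 = 184 days.
November 1–5, 1903: 5 days.
Residual: 198 days.
Total: 2753 days.
2753 mod 7 = 2, so 2 days after Tuesday is Thursday.

Thursday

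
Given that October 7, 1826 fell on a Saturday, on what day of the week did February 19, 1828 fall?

October 1826: 31 − 7 = 24 days remain.
Then 15 full months totalling 457 days.
February 1–19, 1828: 19 days (1828 is a leap year).
Total: 24 + 457 + 19 = 500 days.
500 mod 7 = 3, so 3 days after Saturday is Tuesday.

Tuesday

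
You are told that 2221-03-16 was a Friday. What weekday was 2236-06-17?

Friday

Day-of-year of March 16, 2221: 75.
Day-of-year of June 17, 2236: 169.
2221 has 365 days, so 365 − 75 = 290 days remain in 2221.
Full years 2222–2235: 11 common + 3 leap = 11×365 + 3×366 = 5113 days.
Total: 290 + 5113 + 169 = 5572 days.
5572 is a multiple of 7, so 2236-06-17 falls on the same weekday: Friday.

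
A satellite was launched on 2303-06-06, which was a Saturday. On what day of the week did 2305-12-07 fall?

June 6, 2303 → June 6, 2304: 366 days (2304 is a leap year).
June 6, 2304 → June 6, 2305: 365 days.
June 2305: 30 − 6 = 24 days remain.
Then July (31), August (31), September (30), October (31), November (30): 31 + 31 + 30 + 31 + 30 = 153 days.
December 1–7, 2305: 7 days.
Residual: 184 days.
Total: 915 days.
915 mod 7 = 5, so 5 days after Saturday is Thursday.

Thursday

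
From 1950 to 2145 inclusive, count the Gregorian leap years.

Years divisible by 4: 1952, 1956, …, 2144 — 49 in all.
Of these, 2100 is divisible by 100 but not 400, so not leap.
2000 is divisible by 400, so still leap.
Leap years: 49 − 1 = 48.

48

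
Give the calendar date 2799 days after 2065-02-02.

2072-10-02

Count 2799 days after February 2, 2065:
From February 2, 2065 to February 2, 2072: 7 years, of which 1 contains a Feb 29 — 6×365 + 1×366 = 2556 days.
February 2072: 29 − 2 = 27 days remain (2072 is a leap year, so February has 29 days).
Then March (31), April (30), May (31), June (30), July (31), August (31), September (30): 31 + 30 + 31 + 30 + 31 + 31 + 30 = 214 days.
October 1–2, 2072: 2 days.
Residual: 243 days.
Total: 2799 days.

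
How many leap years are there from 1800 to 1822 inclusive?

5

Years divisible by 4 in [1800, 1822]: 1800, 1804, 1808, 1812, 1816, 1820.
Of these, 1800 is divisible by 100 but not 400, so not leap.
Leap years: 6 − 1 = 5.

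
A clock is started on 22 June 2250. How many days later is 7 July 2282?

From June 22, 2250 to June 22, 2282: 32 years, of which 8 contain a Feb 29 — 24×365 + 8×366 = 11688 days.
June 2282: 30 − 22 = 8 days remain.
July 1–7, 2282: 7 days.
Residual: 15 days.
Total: 11703 days.

11703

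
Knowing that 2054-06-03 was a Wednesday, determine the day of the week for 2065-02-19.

Thursday

From June 3, 2054 to June 3, 2064: 10 years, of which 3 contain a Feb 29 — 7×365 + 3×366 = 3653 days.
June 2064: 30 − 3 = 27 days remain.
Then July (31), August (31), September (30), October (31), November (30), December (31), January (31): 31 + 31 + 30 + 31 + 30 + 31 + 31 = 215 days.
February 1–19, 2065: 19 days (2065 is not a leap year).
Residual: 261 days.
Total: 3914 days.
3914 mod 7 = 1, so 1 day after Wednesday is Thursday.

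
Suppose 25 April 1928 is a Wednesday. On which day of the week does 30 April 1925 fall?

Thursday

Count forward from the earlier date (April 30, 1925) to the later (April 25, 1928):
Day-of-year of April 30, 1925: 120.
Day-of-year of April 25, 1928: 116.
1925 has 365 days, so 365 − 120 = 245 days remain in 1925.
Full years: 1926: 365; 1927: 365. Sum = 730.
Total: 245 + 730 + 116 = 1091 days.
1091 mod 7 = 6, so 6 days before Wednesday is Thursday.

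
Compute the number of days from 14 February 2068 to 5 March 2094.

From February 14, 2068 to February 14, 2094: 26 years, of which 7 contain a Feb 29 — 19×365 + 7×366 = 9497 days.
February 2094: 28 − 14 = 14 days remain (2094 is not a leap year, so February has 28 days).
March 1–5, 2094: 5 days.
Residual: 19 days.
Total: 9516 days.

9516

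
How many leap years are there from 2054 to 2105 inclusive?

Years divisible by 4: 2056, 2060, …, 2104 — 13 in all.
Of these, 2100 is divisible by 100 but not 400, so not leap.
Leap years: 13 − 1 = 12.

12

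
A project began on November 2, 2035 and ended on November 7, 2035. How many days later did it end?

5

Within November 2035: 7 − 2 = 5 days.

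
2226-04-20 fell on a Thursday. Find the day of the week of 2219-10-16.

Count forward from the earlier date (October 16, 2219) to the later (April 20, 2226):
October 16, 2219 → October 16, 2220: 366 days (2220 is a leap year).
October 16, 2220 → October 16, 2221: 365 days.
October 16, 2221 → October 16, 2222: 365 days.
October 16, 2222 → October 16, 2223: 365 days.
October 16, 2223 → October 16, 2224: 366 days (2224 is a leap year).
October 16, 2224 → October 16, 2225: 365 days.
October 2225: 31 − 16 = 15 days remain.
Then November (30), December (31), January (31), February 2226 (28), March (31): 30 + 31 + 31 + 28 + 31 = 151 days.
April 1–20, 2226: 20 days.
Residual: 186 days.
Total: 2378 days.
2378 mod 7 = 5, so 5 days before Thursday is Saturday.

Saturday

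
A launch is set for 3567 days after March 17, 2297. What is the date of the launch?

December 23, 2306

Count 3567 days after March 17, 2297:
Day-of-year of March 17, 2297: 76.
Day-of-year of December 23, 2306: 357.
2297 has 365 days, so 365 − 76 = 289 days remain in 2297.
Full years 2298–2305: 7 common + 1 leap = 7×365 + 1×366 = 2921 days.
Total: 289 + 2921 + 357 = 3567 days.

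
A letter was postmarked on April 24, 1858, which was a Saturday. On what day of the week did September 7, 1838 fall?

Friday

Count forward from the earlier date (September 7, 1838) to the later (April 24, 1858):
From September 7, 1838 to September 7, 1857: 19 years, of which 5 contain a Feb 29 — 14×365 + 5×366 = 6940 days.
September 1857: 30 − 7 = 23 days remain.
Then October (31), November (30), December (31), January (31), February 1858 (28), March (31): 31 + 30 + 31 + 31 + 28 + 31 = 182 days.
April 1–24, 1858: 24 days.
Residual: 229 days.
Total: 7169 days.
7169 mod 7 = 1, so 1 day before Saturday is Friday.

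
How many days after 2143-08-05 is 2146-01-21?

Day-of-year of August 5, 2143: 217.
Day-of-year of January 21, 2146: 21.
2143 has 365 days, so 365 − 217 = 148 days remain in 2143.
Full years: 2144: 366; 2145: 365. Sum = 731.
Total: 148 + 731 + 21 = 900 days.

900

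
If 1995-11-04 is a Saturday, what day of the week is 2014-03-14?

Day-of-year of November 4, 1995: 308.
Day-of-year of March 14, 2014: 73.
1995 has 365 days, so 365 − 308 = 57 days remain in 1995.
Full years 1996–2013: 13 common + 5 leap = 13×365 + 5×366 = 6575 days.
Total: 57 + 6575 + 73 = 6705 days.
6705 mod 7 = 6, so 6 days after Saturday is Friday.

Friday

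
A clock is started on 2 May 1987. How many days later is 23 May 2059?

From May 2, 1987 to May 2, 2059: 72 years, of which 18 contain a Feb 29 — 54×365 + 18×366 = 26298 days.
(2000 is a leap year (divisible by 400).)
Within May 2059: 23 − 2 = 21 days.
Total: 26319 days.

26319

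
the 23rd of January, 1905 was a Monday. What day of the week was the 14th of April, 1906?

Saturday

January 1905: 31 − 23 = 8 days remain.
Then 14 full months totalling 424 days.
April 1–14, 1906: 14 days.
Total: 8 + 424 + 14 = 446 days.
446 mod 7 = 5, so 5 days after Monday is Saturday.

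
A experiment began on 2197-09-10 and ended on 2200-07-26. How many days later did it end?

1049

Day-of-year of September 10, 2197: 253.
Day-of-year of July 26, 2200: 207.
2197 has 365 days, so 365 − 253 = 112 days remain in 2197.
Full years: 2198: 365; 2199: 365. Sum = 730.
Total: 112 + 730 + 207 = 1049 days.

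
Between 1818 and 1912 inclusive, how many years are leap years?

23

Years divisible by 4: 1820, 1824, …, 1912 — 24 in all.
Of these, 1900 is divisible by 100 but not 400, so not leap.
Leap years: 24 − 1 = 23.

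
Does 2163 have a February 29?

No

2163 is not a leap year.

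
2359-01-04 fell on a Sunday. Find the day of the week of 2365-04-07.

Wednesday

January 4, 2359 → January 4, 2360: 365 days.
January 4, 2360 → January 4, 2361: 366 days (2360 is a leap year).
January 4, 2361 → January 4, 2362: 365 days.
January 4, 2362 → January 4, 2363: 365 days.
January 4, 2363 → January 4, 2364: 365 days.
January 4, 2364 → January 4, 2365: 366 days (2364 is a leap year).
January 2365: 31 − 4 = 27 days remain.
Then February 2365 (28), March (31): 28 + 31 = 59 days.
April 1–7, 2365: 7 days.
Residual: 93 days.
Total: 2285 days.
2285 mod 7 = 3, so 3 days after Sunday is Wednesday.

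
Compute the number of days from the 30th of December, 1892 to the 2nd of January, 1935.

From December 30, 1892 to December 30, 1934: 42 years, of which 9 contain a Feb 29 — 33×365 + 9×366 = 15339 days.
(1900 is not a leap year (divisible by 100 but not 400).)
December 1934: 31 − 30 = 1 day remains.
January 1–2, 1935: 2 days.
Residual: 3 days.
Total: 15342 days.

15342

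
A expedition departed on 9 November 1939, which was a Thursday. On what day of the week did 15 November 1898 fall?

Tuesday

Count forward from the earlier date (November 15, 1898) to the later (November 9, 1939):
Day-of-year of November 15, 1898: 319.
Day-of-year of November 9, 1939: 313.
1898 has 365 days, so 365 − 319 = 46 days remain in 1898.
Full years 1899–1938: 31 common + 9 leap = 31×365 + 9×366 = 14609 days.
Total: 46 + 14609 + 313 = 14968 days.
14968 mod 7 = 2, so 2 days before Thursday is Tuesday.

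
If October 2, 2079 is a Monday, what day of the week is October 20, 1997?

Count forward from the earlier date (October 20, 1997) to the later (October 2, 2079):
From October 20, 1997 to October 20, 2078: 81 years, of which 20 contain a Feb 29 — 61×365 + 20×366 = 29585 days.
(2000 is a leap year (divisible by 400).)
October 2078: 31 − 20 = 11 days remain.
Then 11 full months totalling 334 days.
October 1–2, 2079: 2 days.
Residual: 347 days.
Total: 29932 days.
29932 is a multiple of 7, so October 20, 1997 falls on the same weekday: Monday.

Monday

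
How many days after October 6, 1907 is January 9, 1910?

Day-of-year of October 6, 1907: 279.
Day-of-year of January 9, 1910: 9.
1907 has 365 days, so 365 − 279 = 86 days remain in 1907.
Full years: 1908: 366; 1909: 365. Sum = 731.
Total: 86 + 731 + 9 = 826 days.

826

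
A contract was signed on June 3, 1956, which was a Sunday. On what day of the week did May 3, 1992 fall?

From June 3, 1956 to June 3, 1991: 35 years, of which 8 contain a Feb 29 — 27×365 + 8×366 = 12783 days.
June 1991: 30 − 3 = 27 days remain.
Then 10 full months totalling 305 days.
May 1–3, 1992: 3 days.
Residual: 335 days.
Total: 13118 days.
13118 is a multiple of 7, so May 3, 1992 falls on the same weekday: Sunday.

Sunday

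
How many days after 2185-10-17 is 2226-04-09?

14783

From October 17, 2185 to October 17, 2225: 40 years, of which 9 contain a Feb 29 — 31×365 + 9×366 = 14609 days.
(2200 is not a leap year (divisible by 100 but not 400).)
October 2225: 31 − 17 = 14 days remain.
Then November (30), December (31), January (31), February 2226 (28), March (31): 30 + 31 + 31 + 28 + 31 = 151 days.
April 1–9, 2226: 9 days.
Residual: 174 days.
Total: 14783 days.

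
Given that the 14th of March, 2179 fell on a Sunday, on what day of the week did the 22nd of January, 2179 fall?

Friday

Count forward from the earlier date (January 22, 2179) to the later (March 14, 2179):
January 2179: 31 − 22 = 9 days remain.
Then February 2179 (28): 28 days.
March 1–14, 2179: 14 days.
Total: 9 + 28 + 14 = 51 days.
51 mod 7 = 2, so 2 days before Sunday is Friday.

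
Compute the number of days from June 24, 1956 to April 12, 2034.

Day-of-year of June 24, 1956: 176.
Day-of-year of April 12, 2034: 102.
1956 has 366 days, so 366 − 176 = 190 days remain in 1956.
Full years 1957–2033: 58 common + 19 leap = 58×365 + 19×366 = 28124 days.
Total: 190 + 28124 + 102 = 28416 days.

28416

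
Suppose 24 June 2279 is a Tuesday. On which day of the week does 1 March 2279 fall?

Count forward from the earlier date (March 1, 2279) to the later (June 24, 2279):
March 2279: 31 − 1 = 30 days remain.
Then April (30), May (31): 30 + 31 = 61 days.
June 1–24, 2279: 24 days.
Total: 30 + 61 + 24 = 115 days.
115 mod 7 = 3, so 3 days before Tuesday is Saturday.

Saturday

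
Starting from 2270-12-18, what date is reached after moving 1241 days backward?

2267-07-26

Count 1241 days before December 18, 2270:
July 26, 2267 → July 26, 2268: 366 days (2268 is a leap year).
July 26, 2268 → July 26, 2269: 365 days.
July 26, 2269 → July 26, 2270: 365 days.
July 2270: 31 − 26 = 5 days remain.
Then August (31), September (30), October (31), November (30): 31 + 30 + 31 + 30 = 122 days.
December 1–18, 2270: 18 days.
Residual: 145 days.
Total: 1241 days.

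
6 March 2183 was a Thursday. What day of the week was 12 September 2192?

Day-of-year of March 6, 2183: 65.
Day-of-year of September 12, 2192: 256.
2183 has 365 days, so 365 − 65 = 300 days remain in 2183.
Full years 2184–2191: 6 common + 2 leap = 6×365 + 2×366 = 2922 days.
Total: 300 + 2922 + 256 = 3478 days.
3478 mod 7 = 6, so 6 days after Thursday is Wednesday.

Wednesday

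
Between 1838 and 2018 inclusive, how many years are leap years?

44

Years divisible by 4: 1840, 1844, …, 2016 — 45 in all.
Of these, 1900 is divisible by 100 but not 400, so not leap.
2000 is divisible by 400, so still leap.
Leap years: 45 − 1 = 44.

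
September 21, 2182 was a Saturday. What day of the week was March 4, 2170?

Count forward from the earlier date (March 4, 2170) to the later (September 21, 2182):
Day-of-year of March 4, 2170: 63.
Day-of-year of September 21, 2182: 264.
2170 has 365 days, so 365 − 63 = 302 days remain in 2170.
Full years 2171–2181: 8 common + 3 leap = 8×365 + 3×366 = 4018 days.
Total: 302 + 4018 + 264 = 4584 days.
4584 mod 7 = 6, so 6 days before Saturday is Sunday.

Sunday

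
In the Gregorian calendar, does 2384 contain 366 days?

Yes

2384 is a leap year.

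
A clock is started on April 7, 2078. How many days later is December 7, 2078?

April 2078: 30 − 7 = 23 days remain.
Then May (31), June (30), July (31), August (31), September (30), October (31), November (30): 31 + 30 + 31 + 31 + 30 + 31 + 30 = 214 days.
December 1–7, 2078: 7 days.
Total: 23 + 214 + 7 = 244 days.

244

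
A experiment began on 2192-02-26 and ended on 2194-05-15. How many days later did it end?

809

February 26, 2192 → February 26, 2193: 366 days (2192 is a leap year).
February 26, 2193 → February 26, 2194: 365 days.
February 2194: 28 − 26 = 2 days remain (2194 is not a leap year, so February has 28 days).
Then March (31), April (30): 31 + 30 = 61 days.
May 1–15, 2194: 15 days.
Residual: 78 days.
Total: 809 days.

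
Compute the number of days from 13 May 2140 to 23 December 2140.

224

May 2140: 31 − 13 = 18 days remain.
Then June (30), July (31), August (31), September (30), October (31), November (30): 30 + 31 + 31 + 30 + 31 + 30 = 183 days.
December 1–23, 2140: 23 days.
Total: 18 + 183 + 23 = 224 days.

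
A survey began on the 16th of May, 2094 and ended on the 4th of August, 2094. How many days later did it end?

80

May 2094: 31 − 16 = 15 days remain.
Then June (30), July (31): 30 + 31 = 61 days.
August 1–4, 2094: 4 days.
Total: 15 + 61 + 4 = 80 days.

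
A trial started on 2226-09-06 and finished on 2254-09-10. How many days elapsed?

From September 6, 2226 to September 6, 2254: 28 years, of which 7 contain a Feb 29 — 21×365 + 7×366 = 10227 days.
Within September 2254: 10 − 6 = 4 days.
Total: 10231 days.

10231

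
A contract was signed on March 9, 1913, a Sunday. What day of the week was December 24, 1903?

Thursday

Count forward from the earlier date (December 24, 1903) to the later (March 9, 1913):
Day-of-year of December 24, 1903: 358.
Day-of-year of March 9, 1913: 68.
1903 has 365 days, so 365 − 358 = 7 days remain in 1903.
Full years 1904–1912: 6 common + 3 leap = 6×365 + 3×366 = 3288 days.
Total: 7 + 3288 + 68 = 3363 days.
3363 mod 7 = 3, so 3 days before Sunday is Thursday.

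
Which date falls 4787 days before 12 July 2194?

3 June 2181

Count 4787 days before July 12, 2194:
Day-of-year of June 3, 2181: 154.
Day-of-year of July 12, 2194: 193.
2181 has 365 days, so 365 − 154 = 211 days remain in 2181.
Full years 2182–2193: 9 common + 3 leap = 9×365 + 3×366 = 4383 days.
Total: 211 + 4383 + 193 = 4787 days.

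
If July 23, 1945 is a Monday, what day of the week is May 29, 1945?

Count forward from the earlier date (May 29, 1945) to the later (July 23, 1945):
May 1945: 31 − 29 = 2 days remain.
Then June (30): 30 days.
July 1–23, 1945: 23 days.
Total: 2 + 30 + 23 = 55 days.
55 mod 7 = 6, so 6 days before Monday is Tuesday.

Tuesday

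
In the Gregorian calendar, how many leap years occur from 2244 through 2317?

Years divisible by 4: 2244, 2248, …, 2316 — 19 in all.
Of these, 2300 is divisible by 100 but not 400, so not leap.
Leap years: 19 − 1 = 18.

18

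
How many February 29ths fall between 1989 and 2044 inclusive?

14

Years divisible by 4: 1992, 1996, …, 2044 — 14 in all.
2000 is divisible by 400, so still leap.
No century exceptions apply. Count: 14.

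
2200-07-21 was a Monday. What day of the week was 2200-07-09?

Count forward from the earlier date (July 9, 2200) to the later (July 21, 2200):
Within July 2200: 21 − 9 = 12 days.
12 mod 7 = 5, so 5 days before Monday is Wednesday.

Wednesday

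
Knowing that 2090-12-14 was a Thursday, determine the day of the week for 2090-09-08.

Friday

Count forward from the earlier date (September 8, 2090) to the later (December 14, 2090):
September 2090: 30 − 8 = 22 days remain.
Then October (31), November (30): 31 + 30 = 61 days.
December 1–14, 2090: 14 days.
Total: 22 + 61 + 14 = 97 days.
97 mod 7 = 6, so 6 days before Thursday is Friday.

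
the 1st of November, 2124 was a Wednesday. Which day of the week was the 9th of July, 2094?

Friday

Count forward from the earlier date (July 9, 2094) to the later (November 1, 2124):
Day-of-year of July 9, 2094: 190.
Day-of-year of November 1, 2124: 306.
2094 has 365 days, so 365 − 190 = 175 days remain in 2094.
Full years 2095–2123: 23 common + 6 leap = 23×365 + 6×366 = 10591 days.
Total: 175 + 10591 + 306 = 11072 days.
11072 mod 7 = 5, so 5 days before Wednesday is Friday.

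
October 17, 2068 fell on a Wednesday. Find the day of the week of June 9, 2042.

Count forward from the earlier date (June 9, 2042) to the later (October 17, 2068):
From June 9, 2042 to June 9, 2068: 26 years, of which 7 contain a Feb 29 — 19×365 + 7×366 = 9497 days.
June 2068: 30 − 9 = 21 days remain.
Then July (31), August (31), September (30): 31 + 31 + 30 = 92 days.
October 1–17, 2068: 17 days.
Residual: 130 days.
Total: 9627 days.
9627 mod 7 = 2, so 2 days before Wednesday is Monday.

Monday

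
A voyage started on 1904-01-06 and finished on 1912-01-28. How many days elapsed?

2944

From January 6, 1904 to January 6, 1912: 8 years, of which 2 contain a Feb 29 — 6×365 + 2×366 = 2922 days.
Within January 1912: 28 − 6 = 22 days.
Total: 2944 days.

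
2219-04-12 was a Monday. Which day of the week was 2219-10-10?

Sunday

April 2219: 30 − 12 = 18 days remain.
Then May (31), June (30), July (31), August (31), September (30): 31 + 30 + 31 + 31 + 30 = 153 days.
October 1–10, 2219: 10 days.
Total: 18 + 153 + 10 = 181 days.
181 mod 7 = 6, so 6 days after Monday is Sunday.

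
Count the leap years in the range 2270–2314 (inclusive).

Years divisible by 4 in [2270, 2314]: 2272, 2276, 2280, 2284, 2288, 2292, 2296, 2300, 2304, 2308, 2312.
Of these, 2300 is divisible by 100 but not 400, so not leap.
Leap years: 11 − 1 = 10.

10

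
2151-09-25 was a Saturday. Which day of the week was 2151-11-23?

September 2151: 30 − 25 = 5 days remain.
Then October (31): 31 days.
November 1–23, 2151: 23 days.
Total: 5 + 31 + 23 = 59 days.
59 mod 7 = 3, so 3 days after Saturday is Tuesday.

Tuesday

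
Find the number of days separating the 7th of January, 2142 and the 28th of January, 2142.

21

Within January 2142: 28 − 7 = 21 days.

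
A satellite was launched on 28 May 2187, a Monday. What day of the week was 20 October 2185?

Count forward from the earlier date (October 20, 2185) to the later (May 28, 2187):
Day-of-year of October 20, 2185: 293.
Day-of-year of May 28, 2187: 148.
2185 has 365 days, so 365 − 293 = 72 days remain in 2185.
Full years: 2186: 365. Sum = 365.
Total: 72 + 365 + 148 = 585 days.
585 mod 7 = 4, so 4 days before Monday is Thursday.

Thursday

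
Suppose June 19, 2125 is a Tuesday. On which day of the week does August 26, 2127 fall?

June 2125: 30 − 19 = 11 days remain.
Then 25 full months totalling 761 days.
August 1–26, 2127: 26 days.
Total: 11 + 761 + 26 = 798 days.
798 is a multiple of 7, so August 26, 2127 falls on the same weekday: Tuesday.

Tuesday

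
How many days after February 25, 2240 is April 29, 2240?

February 2240: 29 − 25 = 4 days remain (2240 is a leap year, so February has 29 days).
Then March (31): 31 days.
April 1–29, 2240: 29 days.
Total: 4 + 31 + 29 = 64 days.

64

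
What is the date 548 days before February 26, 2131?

August 27, 2129

Count 548 days before February 26, 2131:
Day-of-year of August 27, 2129: 239.
Day-of-year of February 26, 2131: 57.
2129 has 365 days, so 365 − 239 = 126 days remain in 2129.
Full years: 2130: 365. Sum = 365.
Total: 126 + 365 + 57 = 548 days.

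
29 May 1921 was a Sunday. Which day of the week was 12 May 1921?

Thursday

Count forward from the earlier date (May 12, 1921) to the later (May 29, 1921):
Within May 1921: 29 − 12 = 17 days.
17 mod 7 = 3, so 3 days before Sunday is Thursday.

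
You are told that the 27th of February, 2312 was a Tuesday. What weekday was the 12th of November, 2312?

Tuesday

February 2312: 29 − 27 = 2 days remain (2312 is a leap year, so February has 29 days).
Then March (31), April (30), May (31), June (30), July (31), August (31), September (30), October (31): 31 + 30 + 31 + 30 + 31 + 31 + 30 + 31 = 245 days.
November 1–12, 2312: 12 days.
Total: 2 + 245 + 12 = 259 days.
259 is a multiple of 7, so the 12th of November, 2312 falls on the same weekday: Tuesday.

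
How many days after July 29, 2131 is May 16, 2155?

8692

Day-of-year of July 29, 2131: 210.
Day-of-year of May 16, 2155: 136.
2131 has 365 days, so 365 − 210 = 155 days remain in 2131.
Full years 2132–2154: 17 common + 6 leap = 17×365 + 6×366 = 8401 days.
Total: 155 + 8401 + 136 = 8692 days.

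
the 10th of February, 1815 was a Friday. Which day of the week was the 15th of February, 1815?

Wednesday

Within February 1815: 15 − 10 = 5 days.
5 mod 7 = 5, so 5 days after Friday is Wednesday.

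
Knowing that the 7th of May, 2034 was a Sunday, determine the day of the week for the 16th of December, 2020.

Wednesday

Count forward from the earlier date (December 16, 2020) to the later (May 7, 2034):
From December 16, 2020 to December 16, 2033: 13 years, of which 3 contain a Feb 29 — 10×365 + 3×366 = 4748 days.
December 2033: 31 − 16 = 15 days remain.
Then January (31), February 2034 (28), March (31), April (30): 31 + 28 + 31 + 30 = 120 days.
May 1–7, 2034: 7 days.
Residual: 142 days.
Total: 4890 days.
4890 mod 7 = 4, so 4 days before Sunday is Wednesday.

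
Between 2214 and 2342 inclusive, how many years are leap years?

Years divisible by 4: 2216, 2220, …, 2340 — 32 in all.
Of these, 2300 is divisible by 100 but not 400, so not leap.
Leap years: 32 − 1 = 31.

31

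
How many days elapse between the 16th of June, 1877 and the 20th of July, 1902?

From June 16, 1877 to June 16, 1902: 25 years, of which 5 contain a Feb 29 — 20×365 + 5×366 = 9130 days.
(1900 is not a leap year (divisible by 100 but not 400).)
June 1902: 30 − 16 = 14 days remain.
July 1–20, 1902: 20 days.
Residual: 34 days.
Total: 9164 days.

9164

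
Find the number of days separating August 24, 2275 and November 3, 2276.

437

Day-of-year of August 24, 2275: 236.
Day-of-year of November 3, 2276: 308.
2275 has 365 days, so 365 − 236 = 129 days remain in 2275.
Total: 129 + 308 = 437 days.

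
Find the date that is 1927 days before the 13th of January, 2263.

the 4th of October, 2257

Count 1927 days before January 13, 2263:
October 4, 2257 → October 4, 2258: 365 days.
October 4, 2258 → October 4, 2259: 365 days.
October 4, 2259 → October 4, 2260: 366 days (2260 is a leap year).
October 4, 2260 → October 4, 2261: 365 days.
October 4, 2261 → October 4, 2262: 365 days.
October 2262: 31 − 4 = 27 days remain.
Then November (30), December (31): 30 + 31 = 61 days.
January 1–13, 2263: 13 days.
Residual: 101 days.
Total: 1927 days.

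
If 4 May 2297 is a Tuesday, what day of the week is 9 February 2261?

Count forward from the earlier date (February 9, 2261) to the later (May 4, 2297):
Day-of-year of February 9, 2261: 40.
Day-of-year of May 4, 2297: 124.
2261 has 365 days, so 365 − 40 = 325 days remain in 2261.
Full years 2262–2296: 26 common + 9 leap = 26×365 + 9×366 = 12784 days.
Total: 325 + 12784 + 124 = 13233 days.
13233 mod 7 = 3, so 3 days before Tuesday is Saturday.

Saturday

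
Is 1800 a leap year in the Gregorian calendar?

No

1800 is not a leap year (divisible by 100 but not 400).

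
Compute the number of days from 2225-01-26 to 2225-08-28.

214

January 2225: 31 − 26 = 5 days remain.
Then February 2225 (28), March (31), April (30), May (31), June (30), July (31): 28 + 31 + 30 + 31 + 30 + 31 = 181 days.
August 1–28, 2225: 28 days.
Total: 5 + 181 + 28 = 214 days.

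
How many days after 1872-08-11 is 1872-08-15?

4

Within August 1872: 15 − 11 = 4 days.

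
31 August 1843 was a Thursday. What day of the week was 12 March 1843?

Count forward from the earlier date (March 12, 1843) to the later (August 31, 1843):
March 1843: 31 − 12 = 19 days remain.
Then April (30), May (31), June (30), July (31): 30 + 31 + 30 + 31 = 122 days.
August 1–31, 1843: 31 days.
Total: 19 + 122 + 31 = 172 days.
172 mod 7 = 4, so 4 days before Thursday is Sunday.

Sunday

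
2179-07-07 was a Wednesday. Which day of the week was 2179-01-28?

Thursday

Count forward from the earlier date (January 28, 2179) to the later (July 7, 2179):
January 2179: 31 − 28 = 3 days remain.
Then February 2179 (28), March (31), April (30), May (31), June (30): 28 + 31 + 30 + 31 + 30 = 150 days.
July 1–7, 2179: 7 days.
Total: 3 + 150 + 7 = 160 days.
160 mod 7 = 6, so 6 days before Wednesday is Thursday.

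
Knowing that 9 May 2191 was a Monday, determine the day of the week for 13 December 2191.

May 2191: 31 − 9 = 22 days remain.
Then June (30), July (31), August (31), September (30), October (31), November (30): 30 + 31 + 31 + 30 + 31 + 30 = 183 days.
December 1–13, 2191: 13 days.
Total: 22 + 183 + 13 = 218 days.
218 mod 7 = 1, so 1 day after Monday is Tuesday.

Tuesday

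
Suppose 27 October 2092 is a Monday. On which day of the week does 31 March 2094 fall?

October 2092: 31 − 27 = 4 days remain.
Then 16 full months totalling 485 days.
March 1–31, 2094: 31 days.
Total: 4 + 485 + 31 = 520 days.
520 mod 7 = 2, so 2 days after Monday is Wednesday.

Wednesday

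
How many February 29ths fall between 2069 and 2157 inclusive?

21

Years divisible by 4: 2072, 2076, …, 2156 — 22 in all.
Of these, 2100 is divisible by 100 but not 400, so not leap.
Leap years: 22 − 1 = 21.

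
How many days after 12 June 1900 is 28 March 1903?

Day-of-year of June 12, 1900: 163.
Day-of-year of March 28, 1903: 87.
1900 has 365 days, so 365 − 163 = 202 days remain in 1900.
Full years: 1901: 365; 1902: 365. Sum = 730.
Total: 202 + 730 + 87 = 1019 days.

1019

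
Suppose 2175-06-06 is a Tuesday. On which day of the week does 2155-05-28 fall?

Count forward from the earlier date (May 28, 2155) to the later (June 6, 2175):
From May 28, 2155 to May 28, 2175: 20 years, of which 5 contain a Feb 29 — 15×365 + 5×366 = 7305 days.
May 2175: 31 − 28 = 3 days remain.
June 1–6, 2175: 6 days.
Residual: 9 days.
Total: 7314 days.
7314 mod 7 = 6, so 6 days before Tuesday is Wednesday.

Wednesday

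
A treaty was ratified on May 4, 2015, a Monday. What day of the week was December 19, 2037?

Day-of-year of May 4, 2015: 124.
Day-of-year of December 19, 2037: 353.
2015 has 365 days, so 365 − 124 = 241 days remain in 2015.
Full years 2016–2036: 15 common + 6 leap = 15×365 + 6×366 = 7671 days.
Total: 241 + 7671 + 353 = 8265 days.
8265 mod 7 = 5, so 5 days after Monday is Saturday.

Saturday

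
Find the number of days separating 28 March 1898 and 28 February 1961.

From March 28, 1898 to March 28, 1960: 62 years, of which 15 contain a Feb 29 — 47×365 + 15×366 = 22645 days.
(1900 is not a leap year (divisible by 100 but not 400).)
March 1960: 31 − 28 = 3 days remain.
Then 10 full months totalling 306 days.
February 1–28, 1961: 28 days (1961 is not a leap year).
Residual: 337 days.
Total: 22982 days.

22982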